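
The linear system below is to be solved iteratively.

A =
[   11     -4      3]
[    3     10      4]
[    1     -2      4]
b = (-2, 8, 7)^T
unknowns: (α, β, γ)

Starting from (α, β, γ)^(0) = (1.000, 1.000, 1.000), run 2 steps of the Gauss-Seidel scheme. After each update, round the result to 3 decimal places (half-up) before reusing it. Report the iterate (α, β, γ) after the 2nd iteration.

Iteration 1:
  α = (-2 - (-4)·1.000 - (3)·1.000) / (11) = -0.091
  β = (8 - (3)·-0.091 - (4)·1.000) / (10) = 0.427
  γ = (7 - (1)·-0.091 - (-2)·0.427) / (4) = 1.986
Iteration 2:
  α = (-2 - (-4)·0.427 - (3)·1.986) / (11) = -0.568
  β = (8 - (3)·-0.568 - (4)·1.986) / (10) = 0.176
  γ = (7 - (1)·-0.568 - (-2)·0.176) / (4) = 1.980

(-0.568, 0.176, 1.980)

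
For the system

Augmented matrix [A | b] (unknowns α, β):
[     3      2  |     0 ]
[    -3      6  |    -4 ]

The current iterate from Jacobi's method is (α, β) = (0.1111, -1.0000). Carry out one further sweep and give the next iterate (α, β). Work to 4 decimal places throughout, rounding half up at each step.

One sweep:
  α = (0 - (2)·-1.0000) / (3) = 0.6667
  β = (-4 - (-3)·0.1111) / (6) = -0.6111

(0.6667, -0.6111)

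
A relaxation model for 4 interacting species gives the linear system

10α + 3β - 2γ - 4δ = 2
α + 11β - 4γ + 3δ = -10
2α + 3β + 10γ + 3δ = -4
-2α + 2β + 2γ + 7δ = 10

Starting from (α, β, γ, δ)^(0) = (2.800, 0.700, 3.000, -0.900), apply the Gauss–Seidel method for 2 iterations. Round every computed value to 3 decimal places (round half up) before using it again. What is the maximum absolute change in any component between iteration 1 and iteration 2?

Iteration 1:
  α = (2 - (3)·0.700 - (-2)·3.000 - (-4)·-0.900) / (10) = 0.230
  β = (-10 - (1)·0.230 - (-4)·3.000 - (3)·-0.900) / (11) = 0.406
  γ = (-4 - (2)·0.230 - (3)·0.406 - (3)·-0.900) / (10) = -0.298
  δ = (10 - (-2)·0.230 - (2)·0.406 - (2)·-0.298) / (7) = 1.463
Iteration 2:
  α = (2 - (3)·0.406 - (-2)·-0.298 - (-4)·1.463) / (10) = 0.604
  β = (-10 - (1)·0.604 - (-4)·-0.298 - (3)·1.463) / (11) = -1.471
  γ = (-4 - (2)·0.604 - (3)·-1.471 - (3)·1.463) / (10) = -0.518
  δ = (10 - (-2)·0.604 - (2)·-1.471 - (2)·-0.518) / (7) = 2.169
Change: (0.374, -1.877, -0.220, 0.706) → max |·| = 1.877

1.877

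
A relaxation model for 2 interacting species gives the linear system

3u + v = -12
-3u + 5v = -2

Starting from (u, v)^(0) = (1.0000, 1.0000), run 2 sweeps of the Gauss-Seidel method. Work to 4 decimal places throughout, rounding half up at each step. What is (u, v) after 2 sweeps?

Iteration 1:
  u = (-12 - (1)·1.0000) / (3) = -4.3333
  v = (-2 - (-3)·-4.3333) / (5) = -3.0000
Iteration 2:
  u = (-12 - (1)·-3.0000) / (3) = -3.0000
  v = (-2 - (-3)·-3.0000) / (5) = -2.2000

(-3.0000, -2.2000)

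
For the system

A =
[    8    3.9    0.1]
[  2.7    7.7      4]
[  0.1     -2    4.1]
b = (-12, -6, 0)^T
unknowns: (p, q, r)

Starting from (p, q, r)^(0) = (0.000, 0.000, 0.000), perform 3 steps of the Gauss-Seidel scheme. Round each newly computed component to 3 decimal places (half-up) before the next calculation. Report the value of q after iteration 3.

Iteration 1:
  p = (-12 - (3.9)·0.000 - (0.1)·0.000) / (8) = -1.500
  q = (-6 - (2.7)·-1.500 - (4)·0.000) / (7.7) = -0.253
  r = (0 - (0.1)·-1.500 - (-2)·-0.253) / (4.1) = -0.087
Iteration 2:
  p = (-12 - (3.9)·-0.253 - (0.1)·-0.087) / (8) = -1.376
  q = (-6 - (2.7)·-1.376 - (4)·-0.087) / (7.7) = -0.252
  r = (0 - (0.1)·-1.376 - (-2)·-0.252) / (4.1) = -0.089
Iteration 3:
  p = (-12 - (3.9)·-0.252 - (0.1)·-0.089) / (8) = -1.376
  q = (-6 - (2.7)·-1.376 - (4)·-0.089) / (7.7) = -0.250
  r = (0 - (0.1)·-1.376 - (-2)·-0.250) / (4.1) = -0.088

-0.250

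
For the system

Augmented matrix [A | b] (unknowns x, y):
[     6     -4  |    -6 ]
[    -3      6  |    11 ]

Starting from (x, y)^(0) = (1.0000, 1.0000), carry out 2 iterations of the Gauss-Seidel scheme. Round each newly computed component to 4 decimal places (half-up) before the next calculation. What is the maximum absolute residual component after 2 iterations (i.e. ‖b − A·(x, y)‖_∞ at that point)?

Iteration 1:
  x = (-6 - (-4)·1.0000) / (6) = -0.3333
  y = (11 - (-3)·-0.3333) / (6) = 1.6667
Iteration 2:
  x = (-6 - (-4)·1.6667) / (6) = 0.1111
  y = (11 - (-3)·0.1111) / (6) = 1.8889
Residual b − A·x = (0.8890, -0.0001); ∞-norm = 0.8890

0.8890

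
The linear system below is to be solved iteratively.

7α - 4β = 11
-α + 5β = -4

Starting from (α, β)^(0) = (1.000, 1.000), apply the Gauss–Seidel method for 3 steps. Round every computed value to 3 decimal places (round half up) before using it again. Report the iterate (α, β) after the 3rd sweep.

(1.270, -0.546)

Iteration 1:
  α = (11 - (-4)·1.000) / (7) = 2.143
  β = (-4 - (-1)·2.143) / (5) = -0.371
Iteration 2:
  α = (11 - (-4)·-0.371) / (7) = 1.359
  β = (-4 - (-1)·1.359) / (5) = -0.528
Iteration 3:
  α = (11 - (-4)·-0.528) / (7) = 1.270
  β = (-4 - (-1)·1.270) / (5) = -0.546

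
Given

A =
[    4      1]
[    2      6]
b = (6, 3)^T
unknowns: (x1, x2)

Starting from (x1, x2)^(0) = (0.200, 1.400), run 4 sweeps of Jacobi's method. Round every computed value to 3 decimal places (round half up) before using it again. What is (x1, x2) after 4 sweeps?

Iteration 1:
  x1 = (6 - (1)·1.400) / (4) = 1.150
  x2 = (3 - (2)·0.200) / (6) = 0.433
Iteration 2:
  x1 = (6 - (1)·0.433) / (4) = 1.392
  x2 = (3 - (2)·1.150) / (6) = 0.117
Iteration 3:
  x1 = (6 - (1)·0.117) / (4) = 1.471
  x2 = (3 - (2)·1.392) / (6) = 0.036
Iteration 4:
  x1 = (6 - (1)·0.036) / (4) = 1.491
  x2 = (3 - (2)·1.471) / (6) = 0.010

(1.491, 0.010)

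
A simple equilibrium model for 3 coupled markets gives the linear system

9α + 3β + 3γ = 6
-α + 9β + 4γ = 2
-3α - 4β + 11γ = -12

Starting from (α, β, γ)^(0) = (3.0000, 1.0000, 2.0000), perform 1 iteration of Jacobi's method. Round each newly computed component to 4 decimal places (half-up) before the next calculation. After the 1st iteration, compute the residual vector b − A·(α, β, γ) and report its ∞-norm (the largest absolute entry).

Iteration 1:
  α = (6 - (3)·1.0000 - (3)·2.0000) / (9) = -0.3333
  β = (2 - (-1)·3.0000 - (4)·2.0000) / (9) = -0.3333
  γ = (-12 - (-3)·3.0000 - (-4)·1.0000) / (11) = 0.0909
Residual b − A·x = (9.7269, 4.3028, -15.3330); ∞-norm = 15.3330

15.3330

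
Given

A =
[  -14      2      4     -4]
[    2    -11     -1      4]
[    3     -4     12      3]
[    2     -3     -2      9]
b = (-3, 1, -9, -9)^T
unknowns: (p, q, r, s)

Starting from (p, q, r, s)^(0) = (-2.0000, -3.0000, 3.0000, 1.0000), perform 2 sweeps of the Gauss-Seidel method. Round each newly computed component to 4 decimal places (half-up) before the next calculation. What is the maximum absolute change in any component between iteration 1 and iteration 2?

0.4772

Iteration 1:
  p = (-3 - (2)·-3.0000 - (4)·3.0000 - (-4)·1.0000) / (-14) = 0.3571
  q = (1 - (2)·0.3571 - (-1)·3.0000 - (4)·1.0000) / (-11) = 0.0649
  r = (-9 - (3)·0.3571 - (-4)·0.0649 - (3)·1.0000) / (12) = -1.0676
  s = (-9 - (2)·0.3571 - (-3)·0.0649 - (-2)·-1.0676) / (9) = -1.2950
Iteration 2:
  p = (-3 - (2)·0.0649 - (4)·-1.0676 - (-4)·-1.2950) / (-14) = 0.2885
  q = (1 - (2)·0.2885 - (-1)·-1.0676 - (4)·-1.2950) / (-11) = -0.4123
  r = (-9 - (3)·0.2885 - (-4)·-0.4123 - (3)·-1.2950) / (12) = -0.6358
  s = (-9 - (2)·0.2885 - (-3)·-0.4123 - (-2)·-0.6358) / (9) = -1.3428
Change: (-0.0686, -0.4772, 0.4318, -0.0478) → max |·| = 0.4772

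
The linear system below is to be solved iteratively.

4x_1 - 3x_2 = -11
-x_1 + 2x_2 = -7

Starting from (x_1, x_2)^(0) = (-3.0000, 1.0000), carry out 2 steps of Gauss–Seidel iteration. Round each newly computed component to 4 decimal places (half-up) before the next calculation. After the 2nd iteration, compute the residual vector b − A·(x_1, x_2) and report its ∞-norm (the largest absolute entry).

6.1875

Iteration 1:
  x_1 = (-11 - (-3)·1.0000) / (4) = -2.0000
  x_2 = (-7 - (-1)·-2.0000) / (2) = -4.5000
Iteration 2:
  x_1 = (-11 - (-3)·-4.5000) / (4) = -6.1250
  x_2 = (-7 - (-1)·-6.1250) / (2) = -6.5625
Residual b − A·x = (-6.1875, 0.0000); ∞-norm = 6.1875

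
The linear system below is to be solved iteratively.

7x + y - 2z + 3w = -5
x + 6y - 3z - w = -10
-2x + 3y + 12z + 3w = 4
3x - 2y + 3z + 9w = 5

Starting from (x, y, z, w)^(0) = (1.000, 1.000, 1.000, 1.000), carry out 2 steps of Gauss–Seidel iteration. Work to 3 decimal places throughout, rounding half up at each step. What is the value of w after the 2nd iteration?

Iteration 1:
  x = (-5 - (1)·1.000 - (-2)·1.000 - (3)·1.000) / (7) = -1.000
  y = (-10 - (1)·-1.000 - (-3)·1.000 - (-1)·1.000) / (6) = -0.833
  z = (4 - (-2)·-1.000 - (3)·-0.833 - (3)·1.000) / (12) = 0.125
  w = (5 - (3)·-1.000 - (-2)·-0.833 - (3)·0.125) / (9) = 0.662
Iteration 2:
  x = (-5 - (1)·-0.833 - (-2)·0.125 - (3)·0.662) / (7) = -0.843
  y = (-10 - (1)·-0.843 - (-3)·0.125 - (-1)·0.662) / (6) = -1.353
  z = (4 - (-2)·-0.843 - (3)·-1.353 - (3)·0.662) / (12) = 0.366
  w = (5 - (3)·-0.843 - (-2)·-1.353 - (3)·0.366) / (9) = 0.414

0.414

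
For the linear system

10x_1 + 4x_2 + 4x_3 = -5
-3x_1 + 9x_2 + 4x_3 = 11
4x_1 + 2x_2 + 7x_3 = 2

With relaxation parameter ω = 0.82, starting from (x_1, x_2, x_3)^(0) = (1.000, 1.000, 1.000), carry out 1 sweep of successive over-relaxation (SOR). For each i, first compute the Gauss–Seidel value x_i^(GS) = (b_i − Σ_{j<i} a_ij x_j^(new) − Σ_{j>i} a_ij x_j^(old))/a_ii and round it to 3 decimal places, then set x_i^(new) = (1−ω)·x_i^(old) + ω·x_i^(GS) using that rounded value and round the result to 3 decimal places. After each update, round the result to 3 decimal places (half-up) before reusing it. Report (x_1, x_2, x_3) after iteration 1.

(-0.886, 0.575, 0.695)

Iteration 1:
  x_1: GS value = (-5 - (4)·1.000 - (4)·1.000) / (10) = -1.300;  x_1 ← (1−ω)·1.000 + ω·-1.300 = -0.886
  x_2: GS value = (11 - (-3)·-0.886 - (4)·1.000) / (9) = 0.482;  x_2 ← (1−ω)·1.000 + ω·0.482 = 0.575
  x_3: GS value = (2 - (4)·-0.886 - (2)·0.575) / (7) = 0.628;  x_3 ← (1−ω)·1.000 + ω·0.628 = 0.695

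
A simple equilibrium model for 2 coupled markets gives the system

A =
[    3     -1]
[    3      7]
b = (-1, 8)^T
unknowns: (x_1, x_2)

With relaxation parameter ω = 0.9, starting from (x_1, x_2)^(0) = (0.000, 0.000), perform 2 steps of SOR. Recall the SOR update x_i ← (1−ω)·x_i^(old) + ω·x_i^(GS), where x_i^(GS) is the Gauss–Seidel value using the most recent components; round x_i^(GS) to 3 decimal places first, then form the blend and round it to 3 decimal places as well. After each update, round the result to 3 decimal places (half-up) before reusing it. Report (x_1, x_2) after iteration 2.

Iteration 1:
  x_1: GS value = (-1 - (-1)·0.000) / (3) = -0.333;  x_1 ← (1−ω)·0.000 + ω·-0.333 = -0.300
  x_2: GS value = (8 - (3)·-0.300) / (7) = 1.271;  x_2 ← (1−ω)·0.000 + ω·1.271 = 1.144
Iteration 2:
  x_1: GS value = (-1 - (-1)·1.144) / (3) = 0.048;  x_1 ← (1−ω)·-0.300 + ω·0.048 = 0.013
  x_2: GS value = (8 - (3)·0.013) / (7) = 1.137;  x_2 ← (1−ω)·1.144 + ω·1.137 = 1.138

(0.013, 1.138)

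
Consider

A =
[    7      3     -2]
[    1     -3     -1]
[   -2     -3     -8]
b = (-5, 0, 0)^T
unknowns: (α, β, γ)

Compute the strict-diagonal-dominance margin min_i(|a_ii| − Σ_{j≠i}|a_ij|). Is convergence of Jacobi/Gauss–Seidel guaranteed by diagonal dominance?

1

row 1: |7| − (3+2) = 2
row 2: |-3| − (1+1) = 1
row 3: |-8| − (2+3) = 3
minimum over rows = 1 → strictly diagonally dominant (convergence guaranteed)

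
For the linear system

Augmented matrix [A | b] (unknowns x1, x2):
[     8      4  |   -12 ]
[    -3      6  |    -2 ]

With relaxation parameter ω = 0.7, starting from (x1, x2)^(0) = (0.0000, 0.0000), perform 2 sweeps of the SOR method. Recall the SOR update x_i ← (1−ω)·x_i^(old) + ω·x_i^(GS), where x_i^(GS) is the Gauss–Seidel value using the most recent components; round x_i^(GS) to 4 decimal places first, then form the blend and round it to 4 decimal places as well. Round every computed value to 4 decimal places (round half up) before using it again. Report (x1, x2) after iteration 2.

Iteration 1:
  x1: GS value = (-12 - (4)·0.0000) / (8) = -1.5000;  x1 ← (1−ω)·0.0000 + ω·-1.5000 = -1.0500
  x2: GS value = (-2 - (-3)·-1.0500) / (6) = -0.8583;  x2 ← (1−ω)·0.0000 + ω·-0.8583 = -0.6008
Iteration 2:
  x1: GS value = (-12 - (4)·-0.6008) / (8) = -1.1996;  x1 ← (1−ω)·-1.0500 + ω·-1.1996 = -1.1547
  x2: GS value = (-2 - (-3)·-1.1547) / (6) = -0.9107;  x2 ← (1−ω)·-0.6008 + ω·-0.9107 = -0.8177

(-1.1547, -0.8177)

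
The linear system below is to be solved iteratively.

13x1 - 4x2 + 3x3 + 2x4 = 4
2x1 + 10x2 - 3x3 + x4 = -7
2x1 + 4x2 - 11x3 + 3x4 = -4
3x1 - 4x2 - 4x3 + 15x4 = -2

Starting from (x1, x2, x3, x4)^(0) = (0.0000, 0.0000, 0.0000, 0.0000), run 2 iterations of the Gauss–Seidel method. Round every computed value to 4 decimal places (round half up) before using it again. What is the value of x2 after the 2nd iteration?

-0.6404

Iteration 1:
  x1 = (4 - (-4)·0.0000 - (3)·0.0000 - (2)·0.0000) / (13) = 0.3077
  x2 = (-7 - (2)·0.3077 - (-3)·0.0000 - (1)·0.0000) / (10) = -0.7615
  x3 = (-4 - (2)·0.3077 - (4)·-0.7615 - (3)·0.0000) / (-11) = 0.1427
  x4 = (-2 - (3)·0.3077 - (-4)·-0.7615 - (-4)·0.1427) / (15) = -0.3599
Iteration 2:
  x1 = (4 - (-4)·-0.7615 - (3)·0.1427 - (2)·-0.3599) / (13) = 0.0958
  x2 = (-7 - (2)·0.0958 - (-3)·0.1427 - (1)·-0.3599) / (10) = -0.6404
  x3 = (-4 - (2)·0.0958 - (4)·-0.6404 - (3)·-0.3599) / (-11) = 0.0500
  x4 = (-2 - (3)·0.0958 - (-4)·-0.6404 - (-4)·0.0500) / (15) = -0.3099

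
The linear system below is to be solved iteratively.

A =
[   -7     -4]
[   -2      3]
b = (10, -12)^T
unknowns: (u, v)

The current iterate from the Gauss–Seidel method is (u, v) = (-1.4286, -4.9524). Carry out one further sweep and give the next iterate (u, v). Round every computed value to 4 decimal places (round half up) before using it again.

(1.4014, -3.0657)

One sweep:
  u = (10 - (-4)·-4.9524) / (-7) = 1.4014
  v = (-12 - (-2)·1.4014) / (3) = -3.0657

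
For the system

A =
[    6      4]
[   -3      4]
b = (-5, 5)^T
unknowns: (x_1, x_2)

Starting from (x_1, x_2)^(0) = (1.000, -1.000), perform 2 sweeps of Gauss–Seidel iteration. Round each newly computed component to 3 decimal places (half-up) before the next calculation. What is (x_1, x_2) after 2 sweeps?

(-1.583, 0.063)

Iteration 1:
  x_1 = (-5 - (4)·-1.000) / (6) = -0.167
  x_2 = (5 - (-3)·-0.167) / (4) = 1.125
Iteration 2:
  x_1 = (-5 - (4)·1.125) / (6) = -1.583
  x_2 = (5 - (-3)·-1.583) / (4) = 0.063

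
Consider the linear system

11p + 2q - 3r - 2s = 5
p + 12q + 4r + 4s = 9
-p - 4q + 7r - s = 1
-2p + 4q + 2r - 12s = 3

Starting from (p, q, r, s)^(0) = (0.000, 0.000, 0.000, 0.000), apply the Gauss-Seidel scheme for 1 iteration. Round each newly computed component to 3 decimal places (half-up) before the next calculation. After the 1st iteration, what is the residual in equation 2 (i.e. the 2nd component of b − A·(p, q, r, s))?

Iteration 1:
  p = (5 - (2)·0.000 - (-3)·0.000 - (-2)·0.000) / (11) = 0.455
  q = (9 - (1)·0.455 - (4)·0.000 - (4)·0.000) / (12) = 0.712
  r = (1 - (-1)·0.455 - (-4)·0.712 - (-1)·0.000) / (7) = 0.615
  s = (3 - (-2)·0.455 - (4)·0.712 - (2)·0.615) / (-12) = 0.014
Residual b − A·x = (0.444, -2.515, 0.012, 0.000)

-2.515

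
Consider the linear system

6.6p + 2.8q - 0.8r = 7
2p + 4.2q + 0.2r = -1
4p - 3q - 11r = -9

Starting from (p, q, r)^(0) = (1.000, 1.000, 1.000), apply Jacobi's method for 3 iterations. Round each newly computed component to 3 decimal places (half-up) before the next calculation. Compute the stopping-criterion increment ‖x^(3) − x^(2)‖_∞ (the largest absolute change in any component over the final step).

Iteration 1:
  p = (7 - (2.8)·1.000 - (-0.8)·1.000) / (6.6) = 0.758
  q = (-1 - (2)·1.000 - (0.2)·1.000) / (4.2) = -0.762
  r = (-9 - (4)·1.000 - (-3)·1.000) / (-11) = 0.909
Iteration 2:
  p = (7 - (2.8)·-0.762 - (-0.8)·0.909) / (6.6) = 1.494
  q = (-1 - (2)·0.758 - (0.2)·0.909) / (4.2) = -0.642
  r = (-9 - (4)·0.758 - (-3)·-0.762) / (-11) = 1.302
Iteration 3:
  p = (7 - (2.8)·-0.642 - (-0.8)·1.302) / (6.6) = 1.491
  q = (-1 - (2)·1.494 - (0.2)·1.302) / (4.2) = -1.012
  r = (-9 - (4)·1.494 - (-3)·-0.642) / (-11) = 1.537
Change: (-0.003, -0.370, 0.235) → max |·| = 0.370

0.370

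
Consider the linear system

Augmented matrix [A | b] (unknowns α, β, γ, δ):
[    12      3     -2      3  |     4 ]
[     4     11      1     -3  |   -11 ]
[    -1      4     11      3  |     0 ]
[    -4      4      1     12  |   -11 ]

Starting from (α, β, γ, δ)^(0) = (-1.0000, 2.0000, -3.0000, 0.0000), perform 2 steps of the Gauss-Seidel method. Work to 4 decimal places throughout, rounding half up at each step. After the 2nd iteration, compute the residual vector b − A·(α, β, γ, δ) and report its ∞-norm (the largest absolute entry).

2.4813

Iteration 1:
  α = (4 - (3)·2.0000 - (-2)·-3.0000 - (3)·0.0000) / (12) = -0.6667
  β = (-11 - (4)·-0.6667 - (1)·-3.0000 - (-3)·0.0000) / (11) = -0.4848
  γ = (0 - (-1)·-0.6667 - (4)·-0.4848 - (3)·0.0000) / (11) = 0.1157
  δ = (-11 - (-4)·-0.6667 - (4)·-0.4848 - (1)·0.1157) / (12) = -0.9869
Iteration 2:
  α = (4 - (3)·-0.4848 - (-2)·0.1157 - (3)·-0.9869) / (12) = 0.7205
  β = (-11 - (4)·0.7205 - (1)·0.1157 - (-3)·-0.9869) / (11) = -1.5417
  γ = (0 - (-1)·0.7205 - (4)·-1.5417 - (3)·-0.9869) / (11) = 0.8953
  δ = (-11 - (-4)·0.7205 - (4)·-1.5417 - (1)·0.8953) / (12) = -0.2372
Residual b − A·x = (2.4813, 1.4698, -2.2494, -0.0001); ∞-norm = 2.4813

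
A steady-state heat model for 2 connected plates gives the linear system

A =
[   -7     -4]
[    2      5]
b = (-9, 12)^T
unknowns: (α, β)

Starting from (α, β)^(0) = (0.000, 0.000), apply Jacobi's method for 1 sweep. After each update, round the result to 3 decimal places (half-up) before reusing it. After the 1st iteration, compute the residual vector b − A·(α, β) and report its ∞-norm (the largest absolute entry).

Iteration 1:
  α = (-9 - (-4)·0.000) / (-7) = 1.286
  β = (12 - (2)·0.000) / (5) = 2.400
Residual b − A·x = (9.602, -2.572); ∞-norm = 9.602

9.602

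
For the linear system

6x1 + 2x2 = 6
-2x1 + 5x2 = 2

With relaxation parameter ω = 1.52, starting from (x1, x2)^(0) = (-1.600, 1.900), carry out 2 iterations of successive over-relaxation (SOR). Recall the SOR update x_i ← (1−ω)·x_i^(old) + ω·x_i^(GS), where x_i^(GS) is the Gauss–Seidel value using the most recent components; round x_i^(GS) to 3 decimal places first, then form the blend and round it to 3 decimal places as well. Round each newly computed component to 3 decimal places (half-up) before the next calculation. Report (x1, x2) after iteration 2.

(0.562, 0.708)

Iteration 1:
  x1: GS value = (6 - (2)·1.900) / (6) = 0.367;  x1 ← (1−ω)·-1.600 + ω·0.367 = 1.390
  x2: GS value = (2 - (-2)·1.390) / (5) = 0.956;  x2 ← (1−ω)·1.900 + ω·0.956 = 0.465
Iteration 2:
  x1: GS value = (6 - (2)·0.465) / (6) = 0.845;  x1 ← (1−ω)·1.390 + ω·0.845 = 0.562
  x2: GS value = (2 - (-2)·0.562) / (5) = 0.625;  x2 ← (1−ω)·0.465 + ω·0.625 = 0.708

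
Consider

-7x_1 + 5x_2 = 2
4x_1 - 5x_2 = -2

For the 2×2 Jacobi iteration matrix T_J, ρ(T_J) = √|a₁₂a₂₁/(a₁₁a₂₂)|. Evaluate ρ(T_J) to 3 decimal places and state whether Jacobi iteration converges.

0.756

a₁₂a₂₁/(a₁₁a₂₂) = (5)·(4) / ((-7)·(-5)) = 0.571429
ρ = √|0.571429| = √0.571429 = 0.756
ρ < 1, so Jacobi converges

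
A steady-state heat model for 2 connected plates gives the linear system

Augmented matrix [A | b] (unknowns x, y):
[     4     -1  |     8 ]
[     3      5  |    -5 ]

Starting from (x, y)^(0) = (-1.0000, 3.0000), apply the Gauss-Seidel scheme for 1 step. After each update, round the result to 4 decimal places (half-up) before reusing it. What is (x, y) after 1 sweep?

Iteration 1:
  x = (8 - (-1)·3.0000) / (4) = 2.7500
  y = (-5 - (3)·2.7500) / (5) = -2.6500

(2.7500, -2.6500)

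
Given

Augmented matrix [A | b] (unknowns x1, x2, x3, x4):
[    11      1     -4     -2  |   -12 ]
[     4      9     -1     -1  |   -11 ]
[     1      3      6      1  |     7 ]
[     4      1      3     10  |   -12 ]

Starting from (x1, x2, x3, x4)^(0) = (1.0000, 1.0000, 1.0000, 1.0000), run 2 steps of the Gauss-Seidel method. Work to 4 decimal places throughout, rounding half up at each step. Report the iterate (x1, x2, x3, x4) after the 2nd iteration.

(-0.7318, -0.8801, 1.9475, -1.4035)

Iteration 1:
  x1 = (-12 - (1)·1.0000 - (-4)·1.0000 - (-2)·1.0000) / (11) = -0.6364
  x2 = (-11 - (4)·-0.6364 - (-1)·1.0000 - (-1)·1.0000) / (9) = -0.7172
  x3 = (7 - (1)·-0.6364 - (3)·-0.7172 - (1)·1.0000) / (6) = 1.4647
  x4 = (-12 - (4)·-0.6364 - (1)·-0.7172 - (3)·1.4647) / (10) = -1.3131
Iteration 2:
  x1 = (-12 - (1)·-0.7172 - (-4)·1.4647 - (-2)·-1.3131) / (11) = -0.7318
  x2 = (-11 - (4)·-0.7318 - (-1)·1.4647 - (-1)·-1.3131) / (9) = -0.8801
  x3 = (7 - (1)·-0.7318 - (3)·-0.8801 - (1)·-1.3131) / (6) = 1.9475
  x4 = (-12 - (4)·-0.7318 - (1)·-0.8801 - (3)·1.9475) / (10) = -1.4035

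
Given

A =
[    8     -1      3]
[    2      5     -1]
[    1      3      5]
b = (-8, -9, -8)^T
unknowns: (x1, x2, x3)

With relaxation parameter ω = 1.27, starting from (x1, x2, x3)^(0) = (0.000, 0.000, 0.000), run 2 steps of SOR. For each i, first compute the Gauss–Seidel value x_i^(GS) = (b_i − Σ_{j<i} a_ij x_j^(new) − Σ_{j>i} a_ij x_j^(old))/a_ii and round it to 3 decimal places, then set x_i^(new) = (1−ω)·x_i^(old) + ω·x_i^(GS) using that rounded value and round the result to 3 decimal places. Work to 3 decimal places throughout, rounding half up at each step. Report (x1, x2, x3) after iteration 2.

Iteration 1:
  x1: GS value = (-8 - (-1)·0.000 - (3)·0.000) / (8) = -1.000;  x1 ← (1−ω)·0.000 + ω·-1.000 = -1.270
  x2: GS value = (-9 - (2)·-1.270 - (-1)·0.000) / (5) = -1.292;  x2 ← (1−ω)·0.000 + ω·-1.292 = -1.641
  x3: GS value = (-8 - (1)·-1.270 - (3)·-1.641) / (5) = -0.361;  x3 ← (1−ω)·0.000 + ω·-0.361 = -0.458
Iteration 2:
  x1: GS value = (-8 - (-1)·-1.641 - (3)·-0.458) / (8) = -1.033;  x1 ← (1−ω)·-1.270 + ω·-1.033 = -0.969
  x2: GS value = (-9 - (2)·-0.969 - (-1)·-0.458) / (5) = -1.504;  x2 ← (1−ω)·-1.641 + ω·-1.504 = -1.467
  x3: GS value = (-8 - (1)·-0.969 - (3)·-1.467) / (5) = -0.526;  x3 ← (1−ω)·-0.458 + ω·-0.526 = -0.544

(-0.969, -1.467, -0.544)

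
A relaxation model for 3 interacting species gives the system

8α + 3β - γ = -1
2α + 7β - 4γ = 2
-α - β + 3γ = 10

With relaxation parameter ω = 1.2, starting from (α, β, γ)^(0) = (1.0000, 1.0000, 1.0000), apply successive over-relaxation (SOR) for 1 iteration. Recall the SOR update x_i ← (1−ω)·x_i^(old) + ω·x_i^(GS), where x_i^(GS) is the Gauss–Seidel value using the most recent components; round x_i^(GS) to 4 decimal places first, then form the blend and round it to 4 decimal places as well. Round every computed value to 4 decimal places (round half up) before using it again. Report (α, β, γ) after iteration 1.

Iteration 1:
  α: GS value = (-1 - (3)·1.0000 - (-1)·1.0000) / (8) = -0.3750;  α ← (1−ω)·1.0000 + ω·-0.3750 = -0.6500
  β: GS value = (2 - (2)·-0.6500 - (-4)·1.0000) / (7) = 1.0429;  β ← (1−ω)·1.0000 + ω·1.0429 = 1.0515
  γ: GS value = (10 - (-1)·-0.6500 - (-1)·1.0515) / (3) = 3.4672;  γ ← (1−ω)·1.0000 + ω·3.4672 = 3.9606

(-0.6500, 1.0515, 3.9606)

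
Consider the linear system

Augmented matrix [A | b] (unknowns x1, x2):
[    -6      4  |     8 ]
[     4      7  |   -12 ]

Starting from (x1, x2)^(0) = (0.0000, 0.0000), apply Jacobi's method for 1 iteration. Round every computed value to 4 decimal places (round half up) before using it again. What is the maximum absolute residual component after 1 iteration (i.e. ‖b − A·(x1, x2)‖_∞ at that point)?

6.8574

Iteration 1:
  x1 = (8 - (4)·0.0000) / (-6) = -1.3333
  x2 = (-12 - (4)·0.0000) / (7) = -1.7143
Residual b − A·x = (6.8574, 5.3333); ∞-norm = 6.8574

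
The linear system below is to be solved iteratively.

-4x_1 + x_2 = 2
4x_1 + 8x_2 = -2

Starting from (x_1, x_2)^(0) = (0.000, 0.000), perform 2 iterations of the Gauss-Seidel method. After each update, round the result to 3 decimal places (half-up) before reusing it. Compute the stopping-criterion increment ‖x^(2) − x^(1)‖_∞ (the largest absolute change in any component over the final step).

Iteration 1:
  x_1 = (2 - (1)·0.000) / (-4) = -0.500
  x_2 = (-2 - (4)·-0.500) / (8) = 0.000
Iteration 2:
  x_1 = (2 - (1)·0.000) / (-4) = -0.500
  x_2 = (-2 - (4)·-0.500) / (8) = 0.000
Change: (0.000, 0.000) → max |·| = 0.000

0.000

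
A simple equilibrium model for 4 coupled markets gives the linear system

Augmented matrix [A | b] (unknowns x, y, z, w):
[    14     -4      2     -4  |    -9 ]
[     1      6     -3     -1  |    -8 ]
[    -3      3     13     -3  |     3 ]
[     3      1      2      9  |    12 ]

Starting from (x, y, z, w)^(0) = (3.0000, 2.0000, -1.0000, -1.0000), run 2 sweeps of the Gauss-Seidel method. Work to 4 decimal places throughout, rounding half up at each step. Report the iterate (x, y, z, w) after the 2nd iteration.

(-0.8237, -0.7386, 0.5650, 1.5644)

Iteration 1:
  x = (-9 - (-4)·2.0000 - (2)·-1.0000 - (-4)·-1.0000) / (14) = -0.2143
  y = (-8 - (1)·-0.2143 - (-3)·-1.0000 - (-1)·-1.0000) / (6) = -1.9643
  z = (3 - (-3)·-0.2143 - (3)·-1.9643 - (-3)·-1.0000) / (13) = 0.4038
  w = (12 - (3)·-0.2143 - (1)·-1.9643 - (2)·0.4038) / (9) = 1.5333
Iteration 2:
  x = (-9 - (-4)·-1.9643 - (2)·0.4038 - (-4)·1.5333) / (14) = -0.8237
  y = (-8 - (1)·-0.8237 - (-3)·0.4038 - (-1)·1.5333) / (6) = -0.7386
  z = (3 - (-3)·-0.8237 - (3)·-0.7386 - (-3)·1.5333) / (13) = 0.5650
  w = (12 - (3)·-0.8237 - (1)·-0.7386 - (2)·0.5650) / (9) = 1.5644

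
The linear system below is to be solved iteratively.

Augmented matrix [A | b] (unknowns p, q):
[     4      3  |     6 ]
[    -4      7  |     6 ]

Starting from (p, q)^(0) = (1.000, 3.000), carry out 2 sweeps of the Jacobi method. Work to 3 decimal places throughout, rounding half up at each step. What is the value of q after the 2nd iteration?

Iteration 1:
  p = (6 - (3)·3.000) / (4) = -0.750
  q = (6 - (-4)·1.000) / (7) = 1.429
Iteration 2:
  p = (6 - (3)·1.429) / (4) = 0.428
  q = (6 - (-4)·-0.750) / (7) = 0.429

0.429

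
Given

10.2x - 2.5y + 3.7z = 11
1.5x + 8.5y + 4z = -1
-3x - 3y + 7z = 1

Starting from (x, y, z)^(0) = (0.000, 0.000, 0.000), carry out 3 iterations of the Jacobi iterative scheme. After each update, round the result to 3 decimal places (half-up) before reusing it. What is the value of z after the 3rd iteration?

0.410

Iteration 1:
  x = (11 - (-2.5)·0.000 - (3.7)·0.000) / (10.2) = 1.078
  y = (-1 - (1.5)·0.000 - (4)·0.000) / (8.5) = -0.118
  z = (1 - (-3)·0.000 - (-3)·0.000) / (7) = 0.143
Iteration 2:
  x = (11 - (-2.5)·-0.118 - (3.7)·0.143) / (10.2) = 0.998
  y = (-1 - (1.5)·1.078 - (4)·0.143) / (8.5) = -0.375
  z = (1 - (-3)·1.078 - (-3)·-0.118) / (7) = 0.554
Iteration 3:
  x = (11 - (-2.5)·-0.375 - (3.7)·0.554) / (10.2) = 0.786
  y = (-1 - (1.5)·0.998 - (4)·0.554) / (8.5) = -0.554
  z = (1 - (-3)·0.998 - (-3)·-0.375) / (7) = 0.410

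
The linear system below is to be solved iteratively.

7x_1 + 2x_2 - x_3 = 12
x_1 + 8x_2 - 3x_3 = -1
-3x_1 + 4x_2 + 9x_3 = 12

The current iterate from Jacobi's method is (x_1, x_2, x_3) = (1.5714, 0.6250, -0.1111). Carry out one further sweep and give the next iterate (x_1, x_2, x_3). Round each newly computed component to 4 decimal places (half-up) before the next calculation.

(1.5198, -0.3631, 1.5794)

One sweep:
  x_1 = (12 - (2)·0.6250 - (-1)·-0.1111) / (7) = 1.5198
  x_2 = (-1 - (1)·1.5714 - (-3)·-0.1111) / (8) = -0.3631
  x_3 = (12 - (-3)·1.5714 - (4)·0.6250) / (9) = 1.5794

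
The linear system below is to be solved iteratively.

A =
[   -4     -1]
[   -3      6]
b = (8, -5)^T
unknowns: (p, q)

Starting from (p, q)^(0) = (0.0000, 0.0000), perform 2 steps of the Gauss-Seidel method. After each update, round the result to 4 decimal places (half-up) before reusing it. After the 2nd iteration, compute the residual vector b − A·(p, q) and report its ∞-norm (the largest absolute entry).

Iteration 1:
  p = (8 - (-1)·0.0000) / (-4) = -2.0000
  q = (-5 - (-3)·-2.0000) / (6) = -1.8333
Iteration 2:
  p = (8 - (-1)·-1.8333) / (-4) = -1.5417
  q = (-5 - (-3)·-1.5417) / (6) = -1.6042
Residual b − A·x = (0.2290, 0.0001); ∞-norm = 0.2290

0.2290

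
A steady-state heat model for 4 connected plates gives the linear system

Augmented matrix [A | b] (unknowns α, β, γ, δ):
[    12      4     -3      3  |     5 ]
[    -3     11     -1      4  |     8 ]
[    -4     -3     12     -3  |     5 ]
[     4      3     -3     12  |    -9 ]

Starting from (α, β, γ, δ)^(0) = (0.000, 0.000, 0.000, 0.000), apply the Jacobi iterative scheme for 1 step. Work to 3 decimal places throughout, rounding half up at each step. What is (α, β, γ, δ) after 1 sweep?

(0.417, 0.727, 0.417, -0.750)

Iteration 1:
  α = (5 - (4)·0.000 - (-3)·0.000 - (3)·0.000) / (12) = 0.417
  β = (8 - (-3)·0.000 - (-1)·0.000 - (4)·0.000) / (11) = 0.727
  γ = (5 - (-4)·0.000 - (-3)·0.000 - (-3)·0.000) / (12) = 0.417
  δ = (-9 - (4)·0.000 - (3)·0.000 - (-3)·0.000) / (12) = -0.750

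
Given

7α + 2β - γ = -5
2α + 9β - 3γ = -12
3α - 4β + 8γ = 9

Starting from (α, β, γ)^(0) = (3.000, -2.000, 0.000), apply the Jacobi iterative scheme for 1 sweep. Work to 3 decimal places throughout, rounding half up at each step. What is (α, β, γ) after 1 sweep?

Iteration 1:
  α = (-5 - (2)·-2.000 - (-1)·0.000) / (7) = -0.143
  β = (-12 - (2)·3.000 - (-3)·0.000) / (9) = -2.000
  γ = (9 - (3)·3.000 - (-4)·-2.000) / (8) = -1.000

(-0.143, -2.000, -1.000)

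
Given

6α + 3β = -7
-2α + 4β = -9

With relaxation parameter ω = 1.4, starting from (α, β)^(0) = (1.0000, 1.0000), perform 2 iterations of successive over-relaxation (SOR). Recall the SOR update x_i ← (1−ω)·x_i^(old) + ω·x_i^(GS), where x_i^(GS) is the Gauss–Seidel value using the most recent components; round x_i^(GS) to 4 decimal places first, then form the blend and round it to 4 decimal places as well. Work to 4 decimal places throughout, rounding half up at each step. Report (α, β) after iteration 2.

Iteration 1:
  α: GS value = (-7 - (3)·1.0000) / (6) = -1.6667;  α ← (1−ω)·1.0000 + ω·-1.6667 = -2.7334
  β: GS value = (-9 - (-2)·-2.7334) / (4) = -3.6167;  β ← (1−ω)·1.0000 + ω·-3.6167 = -5.4634
Iteration 2:
  α: GS value = (-7 - (3)·-5.4634) / (6) = 1.5650;  α ← (1−ω)·-2.7334 + ω·1.5650 = 3.2844
  β: GS value = (-9 - (-2)·3.2844) / (4) = -0.6078;  β ← (1−ω)·-5.4634 + ω·-0.6078 = 1.3344

(3.2844, 1.3344)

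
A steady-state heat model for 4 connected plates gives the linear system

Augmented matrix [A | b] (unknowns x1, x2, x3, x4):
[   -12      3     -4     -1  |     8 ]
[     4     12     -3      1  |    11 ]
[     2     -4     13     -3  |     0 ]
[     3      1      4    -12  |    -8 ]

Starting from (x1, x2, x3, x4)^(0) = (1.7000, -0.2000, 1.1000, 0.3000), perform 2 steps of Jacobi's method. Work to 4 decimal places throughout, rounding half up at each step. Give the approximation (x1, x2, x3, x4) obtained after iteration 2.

(-0.5522, 1.1025, 0.6878, 0.3550)

Iteration 1:
  x1 = (8 - (3)·-0.2000 - (-4)·1.1000 - (-1)·0.3000) / (-12) = -1.1083
  x2 = (11 - (4)·1.7000 - (-3)·1.1000 - (1)·0.3000) / (12) = 0.6000
  x3 = (0 - (2)·1.7000 - (-4)·-0.2000 - (-3)·0.3000) / (13) = -0.2538
  x4 = (-8 - (3)·1.7000 - (1)·-0.2000 - (4)·1.1000) / (-12) = 1.4417
Iteration 2:
  x1 = (8 - (3)·0.6000 - (-4)·-0.2538 - (-1)·1.4417) / (-12) = -0.5522
  x2 = (11 - (4)·-1.1083 - (-3)·-0.2538 - (1)·1.4417) / (12) = 1.1025
  x3 = (0 - (2)·-1.1083 - (-4)·0.6000 - (-3)·1.4417) / (13) = 0.6878
  x4 = (-8 - (3)·-1.1083 - (1)·0.6000 - (4)·-0.2538) / (-12) = 0.3550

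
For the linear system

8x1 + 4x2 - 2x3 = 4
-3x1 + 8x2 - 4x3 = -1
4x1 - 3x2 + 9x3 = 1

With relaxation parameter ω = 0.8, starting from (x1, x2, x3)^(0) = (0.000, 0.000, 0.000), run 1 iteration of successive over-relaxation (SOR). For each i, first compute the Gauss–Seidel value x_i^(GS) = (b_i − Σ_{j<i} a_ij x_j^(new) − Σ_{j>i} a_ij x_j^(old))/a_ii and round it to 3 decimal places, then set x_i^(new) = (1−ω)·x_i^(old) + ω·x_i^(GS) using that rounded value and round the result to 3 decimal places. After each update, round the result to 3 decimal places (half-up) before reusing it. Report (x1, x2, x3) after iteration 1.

Iteration 1:
  x1: GS value = (4 - (4)·0.000 - (-2)·0.000) / (8) = 0.500;  x1 ← (1−ω)·0.000 + ω·0.500 = 0.400
  x2: GS value = (-1 - (-3)·0.400 - (-4)·0.000) / (8) = 0.025;  x2 ← (1−ω)·0.000 + ω·0.025 = 0.020
  x3: GS value = (1 - (4)·0.400 - (-3)·0.020) / (9) = -0.060;  x3 ← (1−ω)·0.000 + ω·-0.060 = -0.048

(0.400, 0.020, -0.048)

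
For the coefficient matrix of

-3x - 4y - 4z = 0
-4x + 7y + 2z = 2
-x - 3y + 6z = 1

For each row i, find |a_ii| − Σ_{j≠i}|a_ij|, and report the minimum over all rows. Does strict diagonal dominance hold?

row 1: |-3| − (4+4) = -5
row 2: |7| − (4+2) = 1
row 3: |6| − (1+3) = 2
minimum over rows = -5 → not strictly diagonally dominant

-5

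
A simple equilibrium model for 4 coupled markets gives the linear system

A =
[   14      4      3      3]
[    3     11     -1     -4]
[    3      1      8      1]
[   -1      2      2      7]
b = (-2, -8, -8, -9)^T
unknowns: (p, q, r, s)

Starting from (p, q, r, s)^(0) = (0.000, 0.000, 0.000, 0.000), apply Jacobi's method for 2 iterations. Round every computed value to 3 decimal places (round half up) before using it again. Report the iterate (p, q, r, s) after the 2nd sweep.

Iteration 1:
  p = (-2 - (4)·0.000 - (3)·0.000 - (3)·0.000) / (14) = -0.143
  q = (-8 - (3)·0.000 - (-1)·0.000 - (-4)·0.000) / (11) = -0.727
  r = (-8 - (3)·0.000 - (1)·0.000 - (1)·0.000) / (8) = -1.000
  s = (-9 - (-1)·0.000 - (2)·0.000 - (2)·0.000) / (7) = -1.286
Iteration 2:
  p = (-2 - (4)·-0.727 - (3)·-1.000 - (3)·-1.286) / (14) = 0.555
  q = (-8 - (3)·-0.143 - (-1)·-1.000 - (-4)·-1.286) / (11) = -1.247
  r = (-8 - (3)·-0.143 - (1)·-0.727 - (1)·-1.286) / (8) = -0.695
  s = (-9 - (-1)·-0.143 - (2)·-0.727 - (2)·-1.000) / (7) = -0.813

(0.555, -1.247, -0.695, -0.813)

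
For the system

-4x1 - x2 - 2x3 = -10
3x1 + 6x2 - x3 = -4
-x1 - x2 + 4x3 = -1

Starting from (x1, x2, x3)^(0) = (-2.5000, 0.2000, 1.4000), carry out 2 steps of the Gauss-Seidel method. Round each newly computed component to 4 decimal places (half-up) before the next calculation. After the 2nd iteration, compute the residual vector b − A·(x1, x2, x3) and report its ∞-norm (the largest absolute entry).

Iteration 1:
  x1 = (-10 - (-1)·0.2000 - (-2)·1.4000) / (-4) = 1.7500
  x2 = (-4 - (3)·1.7500 - (-1)·1.4000) / (6) = -1.3083
  x3 = (-1 - (-1)·1.7500 - (-1)·-1.3083) / (4) = -0.1396
Iteration 2:
  x1 = (-10 - (-1)·-1.3083 - (-2)·-0.1396) / (-4) = 2.8969
  x2 = (-4 - (3)·2.8969 - (-1)·-0.1396) / (6) = -2.1384
  x3 = (-1 - (-1)·2.8969 - (-1)·-2.1384) / (4) = -0.0604
Residual b − A·x = (-0.6716, 0.0793, 0.0001); ∞-norm = 0.6716

0.6716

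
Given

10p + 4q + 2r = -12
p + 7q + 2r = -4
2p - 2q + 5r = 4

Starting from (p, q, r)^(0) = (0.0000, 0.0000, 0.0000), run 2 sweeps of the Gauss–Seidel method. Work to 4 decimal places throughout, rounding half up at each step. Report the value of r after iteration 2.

1.0212

Iteration 1:
  p = (-12 - (4)·0.0000 - (2)·0.0000) / (10) = -1.2000
  q = (-4 - (1)·-1.2000 - (2)·0.0000) / (7) = -0.4000
  r = (4 - (2)·-1.2000 - (-2)·-0.4000) / (5) = 1.1200
Iteration 2:
  p = (-12 - (4)·-0.4000 - (2)·1.1200) / (10) = -1.2640
  q = (-4 - (1)·-1.2640 - (2)·1.1200) / (7) = -0.7109
  r = (4 - (2)·-1.2640 - (-2)·-0.7109) / (5) = 1.0212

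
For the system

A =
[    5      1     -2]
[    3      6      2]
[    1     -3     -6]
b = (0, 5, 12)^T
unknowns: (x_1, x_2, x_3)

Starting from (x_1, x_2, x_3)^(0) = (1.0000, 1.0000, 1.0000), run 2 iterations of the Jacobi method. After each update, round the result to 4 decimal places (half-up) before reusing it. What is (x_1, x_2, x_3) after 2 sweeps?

Iteration 1:
  x_1 = (0 - (1)·1.0000 - (-2)·1.0000) / (5) = 0.2000
  x_2 = (5 - (3)·1.0000 - (2)·1.0000) / (6) = 0.0000
  x_3 = (12 - (1)·1.0000 - (-3)·1.0000) / (-6) = -2.3333
Iteration 2:
  x_1 = (0 - (1)·0.0000 - (-2)·-2.3333) / (5) = -0.9333
  x_2 = (5 - (3)·0.2000 - (2)·-2.3333) / (6) = 1.5111
  x_3 = (12 - (1)·0.2000 - (-3)·0.0000) / (-6) = -1.9667

(-0.9333, 1.5111, -1.9667)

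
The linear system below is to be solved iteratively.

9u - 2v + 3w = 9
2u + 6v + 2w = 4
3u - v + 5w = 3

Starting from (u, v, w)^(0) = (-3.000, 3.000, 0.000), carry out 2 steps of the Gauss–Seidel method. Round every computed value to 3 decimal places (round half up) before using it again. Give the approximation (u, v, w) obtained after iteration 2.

(1.151, 0.409, -0.009)

Iteration 1:
  u = (9 - (-2)·3.000 - (3)·0.000) / (9) = 1.667
  v = (4 - (2)·1.667 - (2)·0.000) / (6) = 0.111
  w = (3 - (3)·1.667 - (-1)·0.111) / (5) = -0.378
Iteration 2:
  u = (9 - (-2)·0.111 - (3)·-0.378) / (9) = 1.151
  v = (4 - (2)·1.151 - (2)·-0.378) / (6) = 0.409
  w = (3 - (3)·1.151 - (-1)·0.409) / (5) = -0.009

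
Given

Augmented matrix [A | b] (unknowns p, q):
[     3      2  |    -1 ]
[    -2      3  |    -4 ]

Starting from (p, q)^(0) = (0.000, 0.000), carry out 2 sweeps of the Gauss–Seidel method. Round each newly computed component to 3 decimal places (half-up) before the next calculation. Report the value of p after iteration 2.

0.703

Iteration 1:
  p = (-1 - (2)·0.000) / (3) = -0.333
  q = (-4 - (-2)·-0.333) / (3) = -1.555
Iteration 2:
  p = (-1 - (2)·-1.555) / (3) = 0.703
  q = (-4 - (-2)·0.703) / (3) = -0.865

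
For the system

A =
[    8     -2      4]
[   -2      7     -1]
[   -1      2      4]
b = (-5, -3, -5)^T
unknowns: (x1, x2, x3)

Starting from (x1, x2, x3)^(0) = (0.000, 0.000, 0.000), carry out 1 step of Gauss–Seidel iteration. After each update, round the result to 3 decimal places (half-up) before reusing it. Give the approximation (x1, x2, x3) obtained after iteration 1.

Iteration 1:
  x1 = (-5 - (-2)·0.000 - (4)·0.000) / (8) = -0.625
  x2 = (-3 - (-2)·-0.625 - (-1)·0.000) / (7) = -0.607
  x3 = (-5 - (-1)·-0.625 - (2)·-0.607) / (4) = -1.103

(-0.625, -0.607, -1.103)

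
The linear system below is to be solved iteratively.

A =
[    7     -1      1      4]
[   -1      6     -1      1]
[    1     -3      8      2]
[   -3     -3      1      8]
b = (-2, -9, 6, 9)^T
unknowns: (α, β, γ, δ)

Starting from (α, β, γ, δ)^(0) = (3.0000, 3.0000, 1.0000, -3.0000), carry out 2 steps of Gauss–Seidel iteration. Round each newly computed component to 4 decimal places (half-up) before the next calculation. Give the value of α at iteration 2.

Iteration 1:
  α = (-2 - (-1)·3.0000 - (1)·1.0000 - (4)·-3.0000) / (7) = 1.7143
  β = (-9 - (-1)·1.7143 - (-1)·1.0000 - (1)·-3.0000) / (6) = -0.5476
  γ = (6 - (1)·1.7143 - (-3)·-0.5476 - (2)·-3.0000) / (8) = 1.0804
  δ = (9 - (-3)·1.7143 - (-3)·-0.5476 - (1)·1.0804) / (8) = 1.4275
Iteration 2:
  α = (-2 - (-1)·-0.5476 - (1)·1.0804 - (4)·1.4275) / (7) = -1.3340
  β = (-9 - (-1)·-1.3340 - (-1)·1.0804 - (1)·1.4275) / (6) = -1.7802
  γ = (6 - (1)·-1.3340 - (-3)·-1.7802 - (2)·1.4275) / (8) = -0.1077
  δ = (9 - (-3)·-1.3340 - (-3)·-1.7802 - (1)·-0.1077) / (8) = -0.0294

-1.3340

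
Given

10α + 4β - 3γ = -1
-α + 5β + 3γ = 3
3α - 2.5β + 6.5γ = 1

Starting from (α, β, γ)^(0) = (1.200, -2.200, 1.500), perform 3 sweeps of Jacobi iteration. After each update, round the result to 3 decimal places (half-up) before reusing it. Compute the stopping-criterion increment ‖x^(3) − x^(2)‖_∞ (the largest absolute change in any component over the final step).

Iteration 1:
  α = (-1 - (4)·-2.200 - (-3)·1.500) / (10) = 1.230
  β = (3 - (-1)·1.200 - (3)·1.500) / (5) = -0.060
  γ = (1 - (3)·1.200 - (-2.5)·-2.200) / (6.5) = -1.246
Iteration 2:
  α = (-1 - (4)·-0.060 - (-3)·-1.246) / (10) = -0.450
  β = (3 - (-1)·1.230 - (3)·-1.246) / (5) = 1.594
  γ = (1 - (3)·1.230 - (-2.5)·-0.060) / (6.5) = -0.437
Iteration 3:
  α = (-1 - (4)·1.594 - (-3)·-0.437) / (10) = -0.869
  β = (3 - (-1)·-0.450 - (3)·-0.437) / (5) = 0.772
  γ = (1 - (3)·-0.450 - (-2.5)·1.594) / (6.5) = 0.975
Change: (-0.419, -0.822, 1.412) → max |·| = 1.412

1.412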